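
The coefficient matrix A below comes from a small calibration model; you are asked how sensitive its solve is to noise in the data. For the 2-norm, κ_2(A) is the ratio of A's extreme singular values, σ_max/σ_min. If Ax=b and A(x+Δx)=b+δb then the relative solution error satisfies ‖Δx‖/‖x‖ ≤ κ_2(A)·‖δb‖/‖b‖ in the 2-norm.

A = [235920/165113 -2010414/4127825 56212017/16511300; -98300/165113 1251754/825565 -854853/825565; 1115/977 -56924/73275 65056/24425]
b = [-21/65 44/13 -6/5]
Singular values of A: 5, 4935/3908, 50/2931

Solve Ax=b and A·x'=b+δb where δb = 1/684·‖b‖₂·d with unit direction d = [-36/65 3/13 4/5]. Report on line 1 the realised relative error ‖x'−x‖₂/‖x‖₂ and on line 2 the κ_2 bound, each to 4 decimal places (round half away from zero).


σ_max = 5, σ_min = 50/2931
κ = σ_max/σ_min = 5/(50/2931) = 293.1000
κ_2(A)·‖δb‖/‖b‖ = 0.4285
solve Ax = b  →  x = [-0.1538 2.3840 0.3107]
2-norm of b is 3.6056; of x, 2.4091
re-solving with b+δb shifts x by Δx of norm 0.3090
realised ‖Δx‖/‖x‖ = 0.1283
tightness: 0.1283 against a bound of 0.4285 (unrounded ratio ≈ 0.2993)

0.1283
0.4285


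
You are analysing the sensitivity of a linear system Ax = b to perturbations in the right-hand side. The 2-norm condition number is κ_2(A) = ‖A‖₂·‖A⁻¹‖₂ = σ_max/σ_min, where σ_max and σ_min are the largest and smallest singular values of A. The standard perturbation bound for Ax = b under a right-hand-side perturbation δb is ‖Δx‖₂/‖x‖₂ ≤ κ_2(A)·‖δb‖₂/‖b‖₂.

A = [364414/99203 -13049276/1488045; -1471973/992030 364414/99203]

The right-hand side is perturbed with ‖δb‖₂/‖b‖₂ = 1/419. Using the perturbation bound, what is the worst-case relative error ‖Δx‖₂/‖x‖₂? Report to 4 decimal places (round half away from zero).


form AᵀA = [91399176641/5823216100 -32899113713/873482415; -32899113713/873482415 1184396780404/13102236225] with trace 6580094333/62022420 and determinant 450203524/1938200625
eigenvalues of AᵀA: λ = (tr ± √(tr²−4·det))/2 = 10609/100, 169744/77528025
so κ_2 = √((10609/100) / (169744/77528025)) = 220.1250
κ_2(A)·‖δb‖/‖b‖ = 0.5254

0.5254


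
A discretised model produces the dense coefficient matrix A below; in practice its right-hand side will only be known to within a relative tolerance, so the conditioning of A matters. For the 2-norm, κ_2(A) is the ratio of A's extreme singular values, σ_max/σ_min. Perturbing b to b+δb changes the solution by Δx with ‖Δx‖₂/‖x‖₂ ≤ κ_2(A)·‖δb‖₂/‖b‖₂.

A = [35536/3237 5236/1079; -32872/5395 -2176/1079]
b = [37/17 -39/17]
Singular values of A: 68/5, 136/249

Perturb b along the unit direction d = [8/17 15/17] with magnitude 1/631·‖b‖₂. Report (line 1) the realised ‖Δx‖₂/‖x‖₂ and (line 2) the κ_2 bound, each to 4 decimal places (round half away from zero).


largest singular value 68/5, smallest 136/249
condition number: (68/5) ÷ (136/249) = 24.9000
perturbation bound = 24.9000·1/631 = 0.0395
solve Ax = b  →  x = [0.9078 -1.6052]
2-norm of b is 3.1623; of x, 1.8441
Δx = A⁻¹·δb where δb = 1/631·3.1623·d; ‖Δx‖ = 0.0092
realised ‖Δx‖/‖x‖ = 0.0050
so the bound overstates the realised error by a factor of ≈ 7.9310 (computed from the unrounded values)

0.0050
0.0395


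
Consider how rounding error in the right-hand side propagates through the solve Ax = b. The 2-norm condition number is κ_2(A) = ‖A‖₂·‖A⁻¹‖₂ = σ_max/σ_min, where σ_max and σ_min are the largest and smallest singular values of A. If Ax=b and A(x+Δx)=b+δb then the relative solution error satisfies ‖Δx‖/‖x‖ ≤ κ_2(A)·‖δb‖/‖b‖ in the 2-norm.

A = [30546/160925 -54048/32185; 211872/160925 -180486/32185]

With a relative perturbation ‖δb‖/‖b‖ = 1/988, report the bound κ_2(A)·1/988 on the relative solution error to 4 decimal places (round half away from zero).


0.0318

M = AᵀA = [73316484/41434969 -319127040/41434969; -319127040/41434969 1419855300/41434969]. tr(M)=888264/24649, det(M)=32400/24649
char-poly roots: 36 and 900/24649
κ = σ_max/σ_min = 6/(30/157) = 31.4000
κ_2(A)·‖δb‖/‖b‖ = 0.0318


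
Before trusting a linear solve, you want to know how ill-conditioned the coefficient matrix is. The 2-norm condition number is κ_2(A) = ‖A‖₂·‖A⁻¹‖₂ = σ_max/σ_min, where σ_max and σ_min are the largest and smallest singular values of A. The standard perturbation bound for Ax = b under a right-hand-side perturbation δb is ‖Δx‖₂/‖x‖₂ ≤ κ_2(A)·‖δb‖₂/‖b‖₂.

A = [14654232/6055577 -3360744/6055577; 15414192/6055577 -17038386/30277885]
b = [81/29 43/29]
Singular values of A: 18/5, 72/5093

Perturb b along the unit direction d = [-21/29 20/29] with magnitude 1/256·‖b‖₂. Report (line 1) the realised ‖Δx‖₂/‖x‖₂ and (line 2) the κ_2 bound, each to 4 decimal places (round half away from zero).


0.0124
0.9947

σ_max = 18/5, σ_min = 72/5093
κ = σ_max/σ_min = (18/5)/(72/5093) = 254.6500
perturbation bound = 254.6500·1/256 = 0.9947
solve Ax = b  →  x = [-14.7144 -69.1938]
‖b‖₂ = 3.1623 and ‖x‖₂ = 70.7410
re-solving with b+δb shifts x by Δx of norm 0.8738
realised ‖Δx‖/‖x‖ = 0.0124
realised/bound (from unrounded values) ≈ 0.0124


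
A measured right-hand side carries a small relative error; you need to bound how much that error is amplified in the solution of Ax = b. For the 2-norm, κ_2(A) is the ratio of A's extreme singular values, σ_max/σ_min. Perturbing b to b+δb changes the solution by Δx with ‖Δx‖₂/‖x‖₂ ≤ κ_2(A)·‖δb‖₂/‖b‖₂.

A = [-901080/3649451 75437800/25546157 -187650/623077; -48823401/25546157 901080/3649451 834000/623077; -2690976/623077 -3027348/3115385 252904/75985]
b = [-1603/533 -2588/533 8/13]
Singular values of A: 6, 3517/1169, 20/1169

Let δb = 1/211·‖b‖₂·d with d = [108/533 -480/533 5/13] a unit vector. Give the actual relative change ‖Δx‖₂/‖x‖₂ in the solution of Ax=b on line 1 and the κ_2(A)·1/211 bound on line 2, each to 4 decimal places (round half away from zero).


σ_max = 6, σ_min = 20/1169
condition number: 6 ÷ (20/1169) = 350.7000
bound on ‖Δx‖/‖x‖: κ·ε = 350.7000·1/211 = 1.6621
solve Ax = b  →  x = [137.2805 29.5253 186.9400]
‖b‖₂ = 5.7446 and ‖x‖₂ = 233.8038
Δx = A⁻¹·δb where δb = 1/211·5.7446·d; ‖Δx‖ = 1.5913
dividing the unrounded norms, ‖Δx‖/‖x‖ = 0.0068
so the bound overstates the realised error by a factor of ≈ 244.2001 (computed from the unrounded values)

0.0068
1.6621


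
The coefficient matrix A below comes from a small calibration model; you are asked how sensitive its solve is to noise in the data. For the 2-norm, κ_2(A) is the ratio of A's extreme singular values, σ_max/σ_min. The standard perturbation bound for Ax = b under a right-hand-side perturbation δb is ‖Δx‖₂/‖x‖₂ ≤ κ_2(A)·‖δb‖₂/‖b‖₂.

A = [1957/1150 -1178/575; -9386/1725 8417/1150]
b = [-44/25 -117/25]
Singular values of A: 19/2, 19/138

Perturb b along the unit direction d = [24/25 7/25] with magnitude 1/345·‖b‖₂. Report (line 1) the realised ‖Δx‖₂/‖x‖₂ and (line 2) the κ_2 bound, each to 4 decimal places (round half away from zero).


from the listed singular values, σ₁ = 19/2, σ_n = 19/138
κ_2(A) = (19/2) / (19/138) = 69.0000
bound on ‖Δx‖/‖x‖: κ·ε = 69.0000·1/345 = 0.2000
solve Ax = b  →  x = [-17.1789 -13.4105]
‖b‖ = 5.0000, ‖x‖ = 21.7935
re-solving with b+δb shifts x by Δx of norm 0.1053
realised ‖Δx‖/‖x‖ = 0.0048
realised/bound (from unrounded values) ≈ 0.0242

0.0048
0.2000


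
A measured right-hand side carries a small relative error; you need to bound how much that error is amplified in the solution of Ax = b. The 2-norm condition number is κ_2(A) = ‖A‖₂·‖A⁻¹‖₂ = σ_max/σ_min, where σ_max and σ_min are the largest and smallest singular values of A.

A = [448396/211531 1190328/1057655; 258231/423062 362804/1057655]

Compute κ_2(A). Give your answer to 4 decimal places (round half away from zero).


155.5375

M = AᵀA = [870919140625/178981455844 116116386750/44745363961; 116116386750/44745363961 61940299600/44745363961]. tr(M)=3870866225/619312996, det(M)=250000/154828249
solving λ² − 3870866225/619312996·λ + 250000/154828249 = 0 gives λ = 25/4, 40000/154828249
κ = σ_max/σ_min = (5/2)/(200/12443) = 155.5375


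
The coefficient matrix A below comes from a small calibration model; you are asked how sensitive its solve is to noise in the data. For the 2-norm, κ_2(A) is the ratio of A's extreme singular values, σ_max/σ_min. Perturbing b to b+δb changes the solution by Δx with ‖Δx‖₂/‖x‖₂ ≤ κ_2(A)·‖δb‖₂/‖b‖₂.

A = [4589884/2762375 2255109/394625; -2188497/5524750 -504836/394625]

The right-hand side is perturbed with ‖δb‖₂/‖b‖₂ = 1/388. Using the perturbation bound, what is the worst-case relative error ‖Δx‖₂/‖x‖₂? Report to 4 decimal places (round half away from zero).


form AᵀA = [52978976593/18157562500 6486082542/648484375; 6486082542/648484375 3176904217/92640625] with trace 43241741/1162084 and determinant 13845841/726302500
solving λ² − 43241741/1162084·λ + 13845841/726302500 = 0 gives λ = 3721/100, 3721/7263025
κ = σ_max/σ_min = (61/10)/(61/2695) = 269.5000
perturbation bound = 269.5000·1/388 = 0.6946

0.6946


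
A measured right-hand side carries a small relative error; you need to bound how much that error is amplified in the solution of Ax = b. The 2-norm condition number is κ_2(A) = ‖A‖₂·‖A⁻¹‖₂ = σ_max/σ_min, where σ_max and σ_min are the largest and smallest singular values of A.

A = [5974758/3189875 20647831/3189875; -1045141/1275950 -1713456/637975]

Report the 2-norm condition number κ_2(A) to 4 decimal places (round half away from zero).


form AᵀA = [1006502517049/240835562500 862430961042/60208890625; 862430961042/60208890625 2956989417769/60208890625] with trace 20535136301/385336900 and determinant 28398241/385336900
char-poly roots: 5329/100 and 5329/3853369
κ = σ_max/σ_min = (73/10)/(73/1963) = 196.3000

196.3000


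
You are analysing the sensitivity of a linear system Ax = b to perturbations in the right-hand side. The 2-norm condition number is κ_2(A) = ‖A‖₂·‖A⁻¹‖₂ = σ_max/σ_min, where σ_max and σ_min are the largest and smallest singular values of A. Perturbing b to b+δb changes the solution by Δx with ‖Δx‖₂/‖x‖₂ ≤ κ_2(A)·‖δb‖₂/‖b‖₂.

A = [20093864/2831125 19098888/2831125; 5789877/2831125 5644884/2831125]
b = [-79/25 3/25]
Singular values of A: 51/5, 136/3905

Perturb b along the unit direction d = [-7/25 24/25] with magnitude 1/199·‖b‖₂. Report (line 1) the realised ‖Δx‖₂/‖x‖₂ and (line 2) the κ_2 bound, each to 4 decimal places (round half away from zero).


σ_max = 51/5, σ_min = 136/3905
condition number: (51/5) ÷ (136/3905) = 292.8750
κ_2(A)·‖δb‖/‖b‖ = 1.4717
solve Ax = b  →  x = [-20.0152 20.5895]
‖b‖ = 3.1623, ‖x‖ = 28.7147
δb = ε·‖b‖·d = [-0.0044 0.0153]; solving A·Δx = δb gives ‖Δx‖ = 0.4563
relative error = 0.0159
so the bound overstates the realised error by a factor of ≈ 92.6201 (computed from the unrounded values)

0.0159
1.4717


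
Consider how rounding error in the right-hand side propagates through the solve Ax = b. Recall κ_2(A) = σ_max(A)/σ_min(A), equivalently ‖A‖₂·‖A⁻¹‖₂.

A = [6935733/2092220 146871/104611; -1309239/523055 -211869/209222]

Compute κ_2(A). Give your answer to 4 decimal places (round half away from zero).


128.7520

AᵀA = [3021204015729/175095381136 314686471365/43773845284; 314686471365/43773845284 131172835725/43773845284]; tr = 20981629341/1036067344, det = 102515625/4144269376
solving λ² − 20981629341/1036067344·λ + 102515625/4144269376 = 0 gives λ = 81/4, 1265625/1036067344
σ_max=√(81/4)=(9/2), σ_min=√(1265625/1036067344)=(1125/32188) → κ = 128.7520


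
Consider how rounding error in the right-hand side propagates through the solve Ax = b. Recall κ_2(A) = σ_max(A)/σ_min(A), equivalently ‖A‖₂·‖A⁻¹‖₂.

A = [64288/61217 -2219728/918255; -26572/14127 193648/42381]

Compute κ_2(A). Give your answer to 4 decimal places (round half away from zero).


AᵀA = [541600528/116704809 -19489139264/1750572135; -19489139264/1750572135 701662011904/26258582025]; tr = 4872912016/155376225, det = 9834496/155376225
solving λ² − 4872912016/155376225·λ + 9834496/155376225 = 0 gives λ = 784/25, 12544/6215049
so κ_2 = √((784/25) / (12544/6215049)) = 124.6500

124.6500


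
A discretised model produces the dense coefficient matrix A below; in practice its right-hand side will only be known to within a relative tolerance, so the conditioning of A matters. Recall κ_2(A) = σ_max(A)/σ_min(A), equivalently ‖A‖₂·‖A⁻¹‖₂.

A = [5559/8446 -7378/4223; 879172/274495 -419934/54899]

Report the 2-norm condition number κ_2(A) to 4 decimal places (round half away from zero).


form AᵀA = [1916916481/179292100 -229936203/8964605; -229936203/8964605 110377192/1792921] with trace 76654649/1060900 and determinant 83521/265225
eigenvalues of AᵀA: λ = (tr ± √(tr²−4·det))/2 = 289/4, 1156/265225
so κ_2 = √((289/4) / (1156/265225)) = 128.7500

128.7500


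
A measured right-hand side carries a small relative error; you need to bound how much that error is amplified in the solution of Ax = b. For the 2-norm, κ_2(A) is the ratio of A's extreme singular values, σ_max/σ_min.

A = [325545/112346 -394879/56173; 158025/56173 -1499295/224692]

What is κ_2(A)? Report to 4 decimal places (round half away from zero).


250.3200

AᵀA = [244788525/15007876 -587429085/15007876; -587429085/15007876 5639424841/60031504]; tr = 39163189/355216, det = 275625/1420864
solving λ² − 39163189/355216·λ + 275625/1420864 = 0 gives λ = 441/4, 625/355216
so κ_2 = √((441/4) / (625/355216)) = 250.3200


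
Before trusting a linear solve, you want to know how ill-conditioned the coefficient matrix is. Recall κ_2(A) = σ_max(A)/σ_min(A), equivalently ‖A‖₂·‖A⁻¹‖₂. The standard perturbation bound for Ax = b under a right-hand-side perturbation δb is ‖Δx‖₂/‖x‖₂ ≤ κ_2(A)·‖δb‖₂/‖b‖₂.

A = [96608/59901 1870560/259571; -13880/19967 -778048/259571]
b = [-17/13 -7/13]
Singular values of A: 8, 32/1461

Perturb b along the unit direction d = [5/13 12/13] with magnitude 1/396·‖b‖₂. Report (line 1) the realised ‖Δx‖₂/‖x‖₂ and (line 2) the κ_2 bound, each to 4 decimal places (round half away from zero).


from the listed singular values, σ₁ = 8, σ_n = 32/1461
condition number: 8 ÷ (32/1461) = 365.2500
bound on ‖Δx‖/‖x‖: κ·ε = 365.2500·1/396 = 0.9223
solve Ax = b  →  x = [44.5152 -10.1441]
‖b‖ = 1.4142, ‖x‖ = 45.6564
δb = ε·‖b‖·d = [0.0014 0.0033]; solving A·Δx = δb gives ‖Δx‖ = 0.1630
realised ‖Δx‖/‖x‖ = 0.0036
so the bound overstates the realised error by a factor of ≈ 258.2717 (computed from the unrounded values)

0.0036
0.9223


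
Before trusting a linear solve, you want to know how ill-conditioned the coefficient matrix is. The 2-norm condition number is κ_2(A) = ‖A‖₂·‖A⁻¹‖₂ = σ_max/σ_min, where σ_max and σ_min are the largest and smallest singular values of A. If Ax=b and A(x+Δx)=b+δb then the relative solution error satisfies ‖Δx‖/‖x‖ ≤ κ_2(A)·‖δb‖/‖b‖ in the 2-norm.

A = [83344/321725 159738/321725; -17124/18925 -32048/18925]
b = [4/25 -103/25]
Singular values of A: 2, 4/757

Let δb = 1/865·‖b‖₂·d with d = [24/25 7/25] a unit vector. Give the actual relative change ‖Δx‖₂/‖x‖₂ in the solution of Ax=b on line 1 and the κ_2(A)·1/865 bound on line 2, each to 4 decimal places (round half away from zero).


0.0048
0.4376

from the listed singular values, σ₁ = 2, σ_n = 4/757
condition number: 2 ÷ (4/757) = 378.5000
worst-case relative error ≤ 378.5000 × 1/865 = 0.4376
solve Ax = b  →  x = [167.9265 -87.2941]
‖b‖ = 4.1231, ‖x‖ = 189.2606
re-solving with b+δb shifts x by Δx of norm 0.9021
relative error = 0.0048
so the bound overstates the realised error by a factor of ≈ 91.8049 (computed from the unrounded values)


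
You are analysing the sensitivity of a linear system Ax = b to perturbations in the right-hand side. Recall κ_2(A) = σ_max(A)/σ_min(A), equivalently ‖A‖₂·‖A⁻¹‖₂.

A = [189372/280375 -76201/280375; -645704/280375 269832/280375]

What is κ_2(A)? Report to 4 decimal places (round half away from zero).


280.3750

form AᵀA = [724472656/125776225 -12074364/5031049; -12074364/5031049 125785441/125776225] with trace 850258097/125776225 and determinant 1827904/3144405625
eigenvalues of AᵀA: λ = (tr ± √(tr²−4·det))/2 = 169/25, 10816/125776225
κ = σ_max/σ_min = (13/5)/(104/11215) = 280.3750


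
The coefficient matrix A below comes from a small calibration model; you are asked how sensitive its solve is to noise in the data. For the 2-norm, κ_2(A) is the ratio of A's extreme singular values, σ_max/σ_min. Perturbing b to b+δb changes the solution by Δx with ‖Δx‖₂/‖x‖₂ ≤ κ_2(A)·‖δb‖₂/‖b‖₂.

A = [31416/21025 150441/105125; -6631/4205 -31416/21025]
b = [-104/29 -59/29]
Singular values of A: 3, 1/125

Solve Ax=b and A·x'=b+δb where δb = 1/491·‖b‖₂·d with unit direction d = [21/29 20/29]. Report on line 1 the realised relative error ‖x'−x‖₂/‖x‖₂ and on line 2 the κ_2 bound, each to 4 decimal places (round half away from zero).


σ_max = 3, σ_min = 1/125
condition number: 3 ÷ (1/125) = 375.0000
bound on ‖Δx‖/‖x‖: κ·ε = 375.0000·1/491 = 0.7637
solve Ax = b  →  x = [344.5862 -362.2989]
‖b‖ = 4.1231, ‖x‖ = 500.0001
re-solving with b+δb shifts x by Δx of norm 1.0497
dividing the unrounded norms, ‖Δx‖/‖x‖ = 0.0021
realised/bound (from unrounded values) ≈ 0.0027

0.0021
0.7637


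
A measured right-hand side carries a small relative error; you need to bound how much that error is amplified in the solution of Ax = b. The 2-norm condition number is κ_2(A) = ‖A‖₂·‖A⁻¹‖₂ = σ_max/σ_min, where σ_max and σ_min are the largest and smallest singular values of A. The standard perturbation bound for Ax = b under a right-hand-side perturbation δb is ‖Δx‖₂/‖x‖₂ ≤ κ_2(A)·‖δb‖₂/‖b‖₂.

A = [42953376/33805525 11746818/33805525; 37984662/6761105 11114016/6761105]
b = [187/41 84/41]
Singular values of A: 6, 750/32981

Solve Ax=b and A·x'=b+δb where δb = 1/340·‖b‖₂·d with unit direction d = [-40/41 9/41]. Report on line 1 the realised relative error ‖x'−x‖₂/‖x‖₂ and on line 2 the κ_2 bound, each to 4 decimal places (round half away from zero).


σ_max = 6, σ_min = 750/32981
κ_2(A) = 6 / (750/32981) = 263.8480
bound on ‖Δx‖/‖x‖: κ·ε = 263.8480·1/340 = 0.7760
solve Ax = b  →  x = [49.7316 -168.7227]
2-norm of b is 5.0000; of x, 175.8994
Δx = A⁻¹·δb where δb = 1/340·5.0000·d; ‖Δx‖ = 0.6467
dividing the unrounded norms, ‖Δx‖/‖x‖ = 0.0037
realised/bound (from unrounded values) ≈ 0.0047

0.0037
0.7760


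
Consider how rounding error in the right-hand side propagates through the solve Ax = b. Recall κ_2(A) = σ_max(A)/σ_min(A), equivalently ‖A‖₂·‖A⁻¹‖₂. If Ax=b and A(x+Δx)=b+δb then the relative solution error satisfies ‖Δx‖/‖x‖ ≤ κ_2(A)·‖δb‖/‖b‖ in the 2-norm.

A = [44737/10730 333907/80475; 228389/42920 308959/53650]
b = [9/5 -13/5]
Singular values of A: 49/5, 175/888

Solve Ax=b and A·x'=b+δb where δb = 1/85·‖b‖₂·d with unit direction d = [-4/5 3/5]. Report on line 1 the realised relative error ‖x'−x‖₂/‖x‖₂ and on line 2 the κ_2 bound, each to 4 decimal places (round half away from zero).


0.0124
0.5850

σ_max = 49/5, σ_min = 175/888
condition number: (49/5) ÷ (175/888) = 49.7280
perturbation bound = 49.7280·1/85 = 0.5850
solve Ax = b  →  x = [10.9531 -10.5724]
‖b‖₂ = 3.1623 and ‖x‖₂ = 15.2232
δb = ε·‖b‖·d = [-0.0298 0.0223]; solving A·Δx = δb gives ‖Δx‖ = 0.1888
realised ‖Δx‖/‖x‖ = 0.0124
so the bound overstates the realised error by a factor of ≈ 47.1772 (computed from the unrounded values)


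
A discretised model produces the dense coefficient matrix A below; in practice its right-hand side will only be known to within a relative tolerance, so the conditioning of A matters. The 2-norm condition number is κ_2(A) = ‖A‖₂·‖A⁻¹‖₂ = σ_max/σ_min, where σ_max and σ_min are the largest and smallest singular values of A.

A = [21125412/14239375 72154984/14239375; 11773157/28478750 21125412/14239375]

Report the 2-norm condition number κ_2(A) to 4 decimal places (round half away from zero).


AᵀA = [3077982967081/1297662722500 2637856257498/324415680625; 2637856257498/324415680625 9044199597136/324415680625]; tr = 62807650169/2076260356, det = 5856400/519065089
solving λ² − 62807650169/2076260356·λ + 5856400/519065089 = 0 gives λ = 121/4, 193600/519065089
κ = σ_max/σ_min = (11/2)/(440/22783) = 284.7875

284.7875


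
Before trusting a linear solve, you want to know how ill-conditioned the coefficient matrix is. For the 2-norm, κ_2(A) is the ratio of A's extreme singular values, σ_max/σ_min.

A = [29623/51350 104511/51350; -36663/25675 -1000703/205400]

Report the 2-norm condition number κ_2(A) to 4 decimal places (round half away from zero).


316.0000

AᵀA = [7401449/3120500 50746311/6241000; 50746311/6241000 1391913941/49928000]; tr = 12082697/399424, det = 14641/1597696
eigenvalues of AᵀA: λ = (tr ± √(tr²−4·det))/2 = 121/4, 121/399424
κ = σ_max/σ_min = (11/2)/(11/632) = 316.0000


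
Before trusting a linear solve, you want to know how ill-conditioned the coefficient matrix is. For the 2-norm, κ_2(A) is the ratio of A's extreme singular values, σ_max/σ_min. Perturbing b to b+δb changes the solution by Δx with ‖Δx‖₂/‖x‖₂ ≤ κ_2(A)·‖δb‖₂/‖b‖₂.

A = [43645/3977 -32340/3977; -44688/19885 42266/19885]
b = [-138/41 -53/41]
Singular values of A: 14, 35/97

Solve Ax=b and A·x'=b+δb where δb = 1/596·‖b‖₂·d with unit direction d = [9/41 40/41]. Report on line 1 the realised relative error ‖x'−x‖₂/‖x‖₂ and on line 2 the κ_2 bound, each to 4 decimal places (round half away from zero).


0.0030
0.0651

from the listed singular values, σ₁ = 14, σ_n = 35/97
κ = σ_max/σ_min = 14/(35/97) = 38.8000
worst-case relative error ≤ 38.8000 × 1/596 = 0.0651
solve Ax = b  →  x = [-3.4971 -4.3057]
2-norm of b is 3.6056; of x, 5.5470
with δb = [0.0013 0.0059], A·Δx = δb → ‖Δx‖ = 0.0168
relative error = 0.0030
tightness: 0.0030 against a bound of 0.0651 (unrounded ratio ≈ 0.0464)


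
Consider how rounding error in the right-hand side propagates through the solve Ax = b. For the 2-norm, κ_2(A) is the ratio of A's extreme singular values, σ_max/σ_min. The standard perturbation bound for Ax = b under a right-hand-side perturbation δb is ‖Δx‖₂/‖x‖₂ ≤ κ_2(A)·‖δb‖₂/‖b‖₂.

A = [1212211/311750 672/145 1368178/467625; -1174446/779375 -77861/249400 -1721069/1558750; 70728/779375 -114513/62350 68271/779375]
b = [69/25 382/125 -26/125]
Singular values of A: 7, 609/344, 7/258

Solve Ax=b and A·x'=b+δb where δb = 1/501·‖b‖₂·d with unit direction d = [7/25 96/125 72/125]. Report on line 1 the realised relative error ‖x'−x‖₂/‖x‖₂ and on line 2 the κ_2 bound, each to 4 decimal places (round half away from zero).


from the listed singular values, σ₁ = 7, σ_n = 7/258
condition number: 7 ÷ (7/258) = 258.0000
bound on ‖Δx‖/‖x‖: κ·ε = 258.0000·1/501 = 0.5150
solve Ax = b  →  x = [-66.8006 1.0151 88.1138]
‖b‖₂ = 4.1231 and ‖x‖₂ = 110.5776
δb = ε·‖b‖·d = [0.0023 0.0063 0.0047]; solving A·Δx = δb gives ‖Δx‖ = 0.3033
realised ‖Δx‖/‖x‖ = 0.0027
realised/bound (from unrounded values) ≈ 0.0053

0.0027
0.5150


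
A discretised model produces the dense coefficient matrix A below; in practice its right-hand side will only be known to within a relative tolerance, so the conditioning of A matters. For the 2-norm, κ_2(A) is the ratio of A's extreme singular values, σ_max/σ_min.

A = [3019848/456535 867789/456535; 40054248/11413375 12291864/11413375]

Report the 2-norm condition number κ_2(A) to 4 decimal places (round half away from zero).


AᵀA = [25273422135936/450744390625 7370971164648/450744390625; 7370971164648/450744390625 2151387589689/450744390625]; tr = 43879695561/721191025, det = 148060224/721191025
λ_max, λ_min = (43879695561/721191025 ± √1925000563707209946321/520116494540550625)/2 = 1521/25, 97344/28847641
κ_2(A) = √(λ_max/λ_min) = √((1521/25) / (97344/28847641)) = 134.2750

134.2750


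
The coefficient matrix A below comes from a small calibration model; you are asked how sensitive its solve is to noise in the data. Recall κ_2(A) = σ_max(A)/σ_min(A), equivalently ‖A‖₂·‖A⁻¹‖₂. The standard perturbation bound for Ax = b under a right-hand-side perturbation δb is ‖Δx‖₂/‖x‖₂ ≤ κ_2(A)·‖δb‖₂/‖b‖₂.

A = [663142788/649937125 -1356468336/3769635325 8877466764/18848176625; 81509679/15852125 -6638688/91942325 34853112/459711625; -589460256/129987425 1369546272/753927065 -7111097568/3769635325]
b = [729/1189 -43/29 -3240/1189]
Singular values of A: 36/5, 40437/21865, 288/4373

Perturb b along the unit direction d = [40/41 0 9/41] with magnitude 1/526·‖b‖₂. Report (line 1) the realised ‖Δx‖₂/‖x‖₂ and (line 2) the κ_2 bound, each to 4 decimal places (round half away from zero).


0.0561
0.2078

largest singular value 36/5, smallest 288/4373
condition number: (36/5) ÷ (288/4373) = 109.3250
perturbation bound = 109.3250·1/526 = 0.2078
solve Ax = b  →  x = [-0.3209 -1.1008 1.1558]
‖b‖₂ = 3.1623 and ‖x‖₂ = 1.6281
Δx = A⁻¹·δb where δb = 1/526·3.1623·d; ‖Δx‖ = 0.0913
realised ‖Δx‖/‖x‖ = 0.0561
tightness: 0.0561 against a bound of 0.2078 (unrounded ratio ≈ 0.2698)


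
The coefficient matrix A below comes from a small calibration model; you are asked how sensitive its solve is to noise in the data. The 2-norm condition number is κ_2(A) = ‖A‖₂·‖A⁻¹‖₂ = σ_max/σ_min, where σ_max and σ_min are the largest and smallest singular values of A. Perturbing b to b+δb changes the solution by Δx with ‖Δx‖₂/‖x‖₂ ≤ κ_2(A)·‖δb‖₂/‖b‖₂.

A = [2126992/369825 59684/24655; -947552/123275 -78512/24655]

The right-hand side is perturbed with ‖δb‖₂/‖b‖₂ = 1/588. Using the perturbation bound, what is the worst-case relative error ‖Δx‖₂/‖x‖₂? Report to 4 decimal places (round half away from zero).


M = AᵀA = [504191524096/5470821225 14005199936/364721415; 14005199936/364721415 389052560/24314761]. tr(M)=591728350096/5470821225, det(M)=467943424/5470821225
eigenvalues of AᵀA: λ = (tr ± √(tr²−4·det))/2 = 2704/25, 173056/218832849
κ = σ_max/σ_min = (52/5)/(416/14793) = 369.8250
worst-case relative error ≤ 369.8250 × 1/588 = 0.6290

0.6290


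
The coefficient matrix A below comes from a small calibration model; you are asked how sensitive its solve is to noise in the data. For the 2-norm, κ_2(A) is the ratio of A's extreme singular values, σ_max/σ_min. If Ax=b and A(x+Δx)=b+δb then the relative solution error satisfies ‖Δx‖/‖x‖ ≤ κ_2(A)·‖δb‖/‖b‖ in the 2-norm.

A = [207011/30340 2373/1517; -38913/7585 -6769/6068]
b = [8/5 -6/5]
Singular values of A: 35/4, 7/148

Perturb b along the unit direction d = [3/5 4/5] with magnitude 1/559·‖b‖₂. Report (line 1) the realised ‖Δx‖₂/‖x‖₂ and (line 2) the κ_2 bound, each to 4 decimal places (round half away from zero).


0.3309
0.3309

σ_max = 35/4, σ_min = 7/148
condition number: (35/4) ÷ (7/148) = 185.0000
κ_2(A)·‖δb‖/‖b‖ = 0.3309
solve Ax = b  →  x = [0.2230 0.0502]
‖b‖₂ = 2.0000 and ‖x‖₂ = 0.2286
with δb = [0.0021 0.0029], A·Δx = δb → ‖Δx‖ = 0.0756
relative error = 0.3309
realised/bound = 1 exactly: the bound is attained for this b and d


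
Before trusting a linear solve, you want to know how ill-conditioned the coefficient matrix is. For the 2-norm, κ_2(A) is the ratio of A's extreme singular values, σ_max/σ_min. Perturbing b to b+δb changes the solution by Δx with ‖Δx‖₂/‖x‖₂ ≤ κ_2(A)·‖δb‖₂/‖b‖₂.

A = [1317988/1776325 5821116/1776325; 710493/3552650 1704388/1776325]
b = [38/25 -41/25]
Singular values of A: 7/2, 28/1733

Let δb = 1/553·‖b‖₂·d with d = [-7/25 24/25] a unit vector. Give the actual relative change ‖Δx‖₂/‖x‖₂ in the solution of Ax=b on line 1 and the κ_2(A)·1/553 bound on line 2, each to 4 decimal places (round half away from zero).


from the listed singular values, σ₁ = 7/2, σ_n = 28/1733
κ = σ_max/σ_min = (7/2)/(28/1733) = 216.6250
worst-case relative error ≤ 216.6250 × 1/553 = 0.3917
solve Ax = b  →  x = [120.8293 -26.8937]
‖b‖₂ = 2.2361 and ‖x‖₂ = 123.7860
re-solving with b+δb shifts x by Δx of norm 0.2503
dividing the unrounded norms, ‖Δx‖/‖x‖ = 0.0020
tightness: 0.0020 against a bound of 0.3917 (unrounded ratio ≈ 0.0052)

0.0020
0.3917


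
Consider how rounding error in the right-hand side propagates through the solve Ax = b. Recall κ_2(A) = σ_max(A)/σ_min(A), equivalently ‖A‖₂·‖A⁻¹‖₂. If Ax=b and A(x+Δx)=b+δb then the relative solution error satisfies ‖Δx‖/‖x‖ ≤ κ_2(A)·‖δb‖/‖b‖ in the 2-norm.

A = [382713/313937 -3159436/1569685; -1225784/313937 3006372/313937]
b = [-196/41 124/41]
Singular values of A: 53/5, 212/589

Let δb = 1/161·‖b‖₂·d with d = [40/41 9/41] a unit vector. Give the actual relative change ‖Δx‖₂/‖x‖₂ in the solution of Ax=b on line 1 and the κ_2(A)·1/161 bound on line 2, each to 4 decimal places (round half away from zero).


0.0088
0.1829

σ_max = 53/5, σ_min = 212/589
κ_2(A) = (53/5) / (212/589) = 29.4500
bound on ‖Δx‖/‖x‖: κ·ε = 29.4500·1/161 = 0.1829
solve Ax = b  →  x = [-10.4035 -3.9260]
‖b‖ = 5.6569, ‖x‖ = 11.1196
δb = ε·‖b‖·d = [0.0343 0.0077]; solving A·Δx = δb gives ‖Δx‖ = 0.0976
realised ‖Δx‖/‖x‖ = 0.0088
realised/bound (from unrounded values) ≈ 0.0480


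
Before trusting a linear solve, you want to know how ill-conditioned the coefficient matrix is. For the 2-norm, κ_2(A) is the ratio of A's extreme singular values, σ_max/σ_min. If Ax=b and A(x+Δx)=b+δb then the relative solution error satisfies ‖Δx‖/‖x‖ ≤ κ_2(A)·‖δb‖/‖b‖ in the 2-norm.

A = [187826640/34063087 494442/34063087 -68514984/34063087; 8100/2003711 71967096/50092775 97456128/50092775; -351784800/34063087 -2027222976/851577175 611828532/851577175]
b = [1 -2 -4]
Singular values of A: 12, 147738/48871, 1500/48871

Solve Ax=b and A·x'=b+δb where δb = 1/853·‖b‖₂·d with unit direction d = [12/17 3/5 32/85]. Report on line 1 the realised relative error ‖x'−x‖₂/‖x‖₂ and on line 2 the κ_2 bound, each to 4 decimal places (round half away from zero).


σ_max = 12, σ_min = 1500/48871
κ_2(A) = 12 / (1500/48871) = 390.9680
worst-case relative error ≤ 390.9680 × 1/853 = 0.4583
solve Ax = b  →  x = [-13.9785 50.7177 -38.4518]
‖b‖ = 4.5826, ‖x‖ = 65.1630
δb = ε·‖b‖·d = [0.0038 0.0032 0.0020]; solving A·Δx = δb gives ‖Δx‖ = 0.1750
dividing the unrounded norms, ‖Δx‖/‖x‖ = 0.0027
so the bound overstates the realised error by a factor of ≈ 170.6369 (computed from the unrounded values)

0.0027
0.4583


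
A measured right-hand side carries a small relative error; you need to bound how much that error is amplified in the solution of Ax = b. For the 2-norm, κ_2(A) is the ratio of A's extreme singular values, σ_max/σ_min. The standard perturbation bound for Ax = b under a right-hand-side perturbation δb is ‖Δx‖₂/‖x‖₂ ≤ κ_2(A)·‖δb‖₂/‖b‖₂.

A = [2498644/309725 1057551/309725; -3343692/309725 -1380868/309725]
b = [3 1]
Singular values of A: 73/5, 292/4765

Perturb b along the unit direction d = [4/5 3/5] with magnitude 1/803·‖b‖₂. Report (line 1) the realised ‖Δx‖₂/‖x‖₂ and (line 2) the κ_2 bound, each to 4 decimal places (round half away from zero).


0.0013
0.2967

σ_max = 73/5, σ_min = 292/4765
κ_2(A) = (73/5) / (292/4765) = 238.2500
κ_2(A)·‖δb‖/‖b‖ = 0.2967
solve Ax = b  →  x = [-18.7658 45.2160]
‖b‖ = 3.1623, ‖x‖ = 48.9555
Δx = A⁻¹·δb where δb = 1/803·3.1623·d; ‖Δx‖ = 0.0643
dividing the unrounded norms, ‖Δx‖/‖x‖ = 0.0013
tightness: 0.0013 against a bound of 0.2967 (unrounded ratio ≈ 0.0044)


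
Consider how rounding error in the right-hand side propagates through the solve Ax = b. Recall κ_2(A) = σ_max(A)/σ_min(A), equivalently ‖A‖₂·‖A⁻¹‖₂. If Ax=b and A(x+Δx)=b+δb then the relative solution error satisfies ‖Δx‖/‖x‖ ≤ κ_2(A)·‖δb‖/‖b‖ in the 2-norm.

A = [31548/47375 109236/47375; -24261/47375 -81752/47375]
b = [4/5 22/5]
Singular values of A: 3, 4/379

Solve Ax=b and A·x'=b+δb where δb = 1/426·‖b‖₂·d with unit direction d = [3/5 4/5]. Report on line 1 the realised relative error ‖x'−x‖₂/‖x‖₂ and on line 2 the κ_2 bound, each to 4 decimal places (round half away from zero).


largest singular value 3, smallest 4/379
condition number: 3 ÷ (4/379) = 284.2500
worst-case relative error ≤ 284.2500 × 1/426 = 0.6673
solve Ax = b  →  x = [-364.0267 105.4800]
‖b‖ = 4.4721, ‖x‖ = 379.0006
δb = ε·‖b‖·d = [0.0063 0.0084]; solving A·Δx = δb gives ‖Δx‖ = 0.9947
dividing the unrounded norms, ‖Δx‖/‖x‖ = 0.0026
realised/bound (from unrounded values) ≈ 0.0039

0.0026
0.6673


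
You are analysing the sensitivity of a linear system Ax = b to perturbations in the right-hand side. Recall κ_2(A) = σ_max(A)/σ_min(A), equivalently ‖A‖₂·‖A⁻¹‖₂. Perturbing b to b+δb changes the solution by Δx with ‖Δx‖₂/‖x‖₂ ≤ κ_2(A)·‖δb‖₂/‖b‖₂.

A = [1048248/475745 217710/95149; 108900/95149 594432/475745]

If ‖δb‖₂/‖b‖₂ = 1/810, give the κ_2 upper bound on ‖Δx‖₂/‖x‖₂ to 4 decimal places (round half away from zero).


0.1191

AᵀA = [4828041936/783160225 202731984/31326409; 202731984/31326409 5322804516/783160225]; tr = 12069972/931225, det = 419904/23280625
eigenvalues of AᵀA: λ = (tr ± √(tr²−4·det))/2 = 324/25, 1296/931225
κ = σ_max/σ_min = (18/5)/(36/965) = 96.5000
bound on ‖Δx‖/‖x‖: κ·ε = 96.5000·1/810 = 0.1191


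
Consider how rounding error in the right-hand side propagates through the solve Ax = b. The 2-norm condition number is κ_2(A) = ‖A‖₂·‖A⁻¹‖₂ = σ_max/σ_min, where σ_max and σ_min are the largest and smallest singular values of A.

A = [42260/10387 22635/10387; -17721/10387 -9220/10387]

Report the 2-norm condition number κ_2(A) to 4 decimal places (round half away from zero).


235.0000

form AᵀA = [12425689/638401 6626880/638401; 6626880/638401 3534625/638401] with trace 55226/2209 and determinant 25/2209
eigenvalues of AᵀA: λ = (tr ± √(tr²−4·det))/2 = 25, 1/2209
κ_2(A) = √(λ_max/λ_min) = √(25 / (1/2209)) = 235.0000


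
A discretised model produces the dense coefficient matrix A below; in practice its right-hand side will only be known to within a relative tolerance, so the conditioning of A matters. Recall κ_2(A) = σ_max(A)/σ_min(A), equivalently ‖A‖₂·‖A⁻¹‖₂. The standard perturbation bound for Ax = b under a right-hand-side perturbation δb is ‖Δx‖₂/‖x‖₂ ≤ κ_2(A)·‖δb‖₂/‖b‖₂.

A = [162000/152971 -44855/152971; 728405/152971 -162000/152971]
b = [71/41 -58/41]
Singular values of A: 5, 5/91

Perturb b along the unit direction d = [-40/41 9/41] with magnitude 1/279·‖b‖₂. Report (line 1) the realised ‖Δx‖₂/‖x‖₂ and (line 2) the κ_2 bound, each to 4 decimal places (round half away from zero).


0.0040
0.3262

σ_max = 5, σ_min = 5/91
condition number: 5 ÷ (5/91) = 91.0000
κ_2(A)·‖δb‖/‖b‖ = 0.3262
solve Ax = b  →  x = [-8.1854 -35.4683]
‖b‖ = 2.2361, ‖x‖ = 36.4005
re-solving with b+δb shifts x by Δx of norm 0.1459
dividing the unrounded norms, ‖Δx‖/‖x‖ = 0.0040
realised/bound (from unrounded values) ≈ 0.0123


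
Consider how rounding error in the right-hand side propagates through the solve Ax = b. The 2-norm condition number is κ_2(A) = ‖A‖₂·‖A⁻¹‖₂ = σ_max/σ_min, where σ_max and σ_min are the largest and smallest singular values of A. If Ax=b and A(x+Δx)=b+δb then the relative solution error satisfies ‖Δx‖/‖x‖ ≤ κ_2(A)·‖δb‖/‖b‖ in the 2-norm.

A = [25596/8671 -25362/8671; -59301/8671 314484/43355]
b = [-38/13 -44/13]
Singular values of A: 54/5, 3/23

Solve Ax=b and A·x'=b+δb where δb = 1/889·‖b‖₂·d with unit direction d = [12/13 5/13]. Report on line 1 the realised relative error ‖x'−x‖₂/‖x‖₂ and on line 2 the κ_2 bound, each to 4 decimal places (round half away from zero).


σ_max = 54/5, σ_min = 3/23
condition number: (54/5) ÷ (3/23) = 82.8000
κ_2(A)·‖δb‖/‖b‖ = 0.0931
solve Ax = b  →  x = [-22.0792 -21.2835]
2-norm of b is 4.4721; of x, 30.6672
Δx = A⁻¹·δb where δb = 1/889·4.4721·d; ‖Δx‖ = 0.0386
dividing the unrounded norms, ‖Δx‖/‖x‖ = 0.0013
realised/bound (from unrounded values) ≈ 0.0135

0.0013
0.0931


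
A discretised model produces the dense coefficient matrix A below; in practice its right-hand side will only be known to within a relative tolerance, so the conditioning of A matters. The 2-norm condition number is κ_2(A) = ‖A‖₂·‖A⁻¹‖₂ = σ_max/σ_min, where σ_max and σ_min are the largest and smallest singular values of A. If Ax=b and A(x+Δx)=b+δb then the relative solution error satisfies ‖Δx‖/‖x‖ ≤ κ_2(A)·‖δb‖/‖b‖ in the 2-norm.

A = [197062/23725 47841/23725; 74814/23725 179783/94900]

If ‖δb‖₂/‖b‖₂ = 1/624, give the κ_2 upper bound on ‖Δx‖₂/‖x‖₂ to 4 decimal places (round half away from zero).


0.0146

form AᵀA = [52580552/666125 30272697/1332250; 30272697/1332250 81588293/10658000] with trace 7383017/85264 and determinant 1874161/21316
eigenvalues of AᵀA: λ = (tr ± √(tr²−4·det))/2 = 1369/16, 5476/5329
κ_2(A) = √(λ_max/λ_min) = √((1369/16) / (5476/5329)) = 9.1250
bound on ‖Δx‖/‖x‖: κ·ε = 9.1250·1/624 = 0.0146


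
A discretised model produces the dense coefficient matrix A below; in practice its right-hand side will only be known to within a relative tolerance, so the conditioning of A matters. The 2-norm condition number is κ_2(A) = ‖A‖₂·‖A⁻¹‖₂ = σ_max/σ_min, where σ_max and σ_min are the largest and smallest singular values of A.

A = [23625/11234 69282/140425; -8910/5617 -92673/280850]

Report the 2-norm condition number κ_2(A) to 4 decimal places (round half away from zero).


AᵀA = [875693025/126202756 246250368/157753445; 246250368/157753445 1111530681/3155068900]; tr = 6842313/938450, det = 59049/7507600
solving λ² − 6842313/938450·λ + 59049/7507600 = 0 gives λ = 729/100, 81/75076
κ_2(A) = √(λ_max/λ_min) = √((729/100) / (81/75076)) = 82.2000

82.2000


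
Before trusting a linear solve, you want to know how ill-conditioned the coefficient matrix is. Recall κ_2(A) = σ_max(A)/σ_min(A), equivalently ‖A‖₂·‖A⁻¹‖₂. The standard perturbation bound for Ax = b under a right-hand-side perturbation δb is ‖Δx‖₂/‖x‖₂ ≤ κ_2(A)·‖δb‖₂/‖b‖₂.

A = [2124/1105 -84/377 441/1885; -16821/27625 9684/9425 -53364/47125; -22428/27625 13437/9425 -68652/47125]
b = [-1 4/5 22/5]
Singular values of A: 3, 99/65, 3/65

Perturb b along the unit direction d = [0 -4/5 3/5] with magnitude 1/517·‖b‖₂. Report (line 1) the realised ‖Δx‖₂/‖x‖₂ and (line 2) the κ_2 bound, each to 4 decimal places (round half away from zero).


0.0044
0.1257

σ_max = 3, σ_min = 3/65
condition number: 3 ÷ (3/65) = 65.0000
κ_2(A)·‖δb‖/‖b‖ = 0.1257
solve Ax = b  →  x = [-0.2747 32.3866 28.8274]
‖b‖ = 4.5826, ‖x‖ = 43.3588
re-solving with b+δb shifts x by Δx of norm 0.1920
relative error = 0.0044
tightness: 0.0044 against a bound of 0.1257 (unrounded ratio ≈ 0.0352)
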